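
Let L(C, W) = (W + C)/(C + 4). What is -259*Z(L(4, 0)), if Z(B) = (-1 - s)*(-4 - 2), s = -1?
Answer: 0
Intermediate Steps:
L(C, W) = (C + W)/(4 + C)
Z(B) = 0 (Z(B) = (-1 - 1*(-1))*(-4 - 2) = (-1 + 1)*(-6) = 0*(-6) = 0)
-259*Z(L(4, 0)) = -259*0 = 0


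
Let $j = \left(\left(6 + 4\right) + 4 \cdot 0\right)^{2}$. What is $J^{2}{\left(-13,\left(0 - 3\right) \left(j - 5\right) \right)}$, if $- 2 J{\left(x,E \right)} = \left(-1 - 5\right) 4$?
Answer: $144$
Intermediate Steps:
$j = 100$ ($j = \left(10 + 0\right)^{2} = 10^{2} = 100$)
$J{\left(x,E \right)} = 12$ ($J{\left(x,E \right)} = - \frac{\left(-1 - 5\right) 4}{2} = - \frac{\left(-6\right) 4}{2} = \left(- \frac{1}{2}\right) \left(-24\right) = 12$)
$J^{2}{\left(-13,\left(0 - 3\right) \left(j - 5\right) \right)} = 12^{2} = 144$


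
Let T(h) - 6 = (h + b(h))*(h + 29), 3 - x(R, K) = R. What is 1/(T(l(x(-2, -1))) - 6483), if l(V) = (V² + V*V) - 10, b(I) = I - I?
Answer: -1/3717 ≈ -0.00026903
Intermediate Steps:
x(R, K) = 3 - R
b(I) = 0
l(V) = -10 + 2*V² (l(V) = (V² + V²) - 10 = 2*V² - 10 = -10 + 2*V²)
T(h) = 6 + h*(29 + h) (T(h) = 6 + (h + 0)*(h + 29) = 6 + h*(29 + h))
1/(T(l(x(-2, -1))) - 6483) = 1/((6 + (-10 + 2*(3 - 1*(-2))²)² + 29*(-10 + 2*(3 - 1*(-2))²)) - 6483) = 1/((6 + (-10 + 2*(3 + 2)²)² + 29*(-10 + 2*(3 + 2)²)) - 6483) = 1/((6 + (-10 + 2*5²)² + 29*(-10 + 2*5²)) - 6483) = 1/((6 + (-10 + 2*25)² + 29*(-10 + 2*25)) - 6483) = 1/((6 + (-10 + 50)² + 29*(-10 + 50)) - 6483) = 1/((6 + 40² + 29*40) - 6483) = 1/((6 + 1600 + 1160) - 6483) = 1/(2766 - 6483) = 1/(-3717) = -1/3717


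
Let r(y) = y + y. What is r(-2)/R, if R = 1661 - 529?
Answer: -1/283 ≈ -0.0035336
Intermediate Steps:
r(y) = 2*y
R = 1132
r(-2)/R = (2*(-2))/1132 = -4*1/1132 = -1/283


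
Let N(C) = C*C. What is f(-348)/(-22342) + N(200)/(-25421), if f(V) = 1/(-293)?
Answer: -261848214579/166411102726 ≈ -1.5735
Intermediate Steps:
f(V) = -1/293
N(C) = C²
f(-348)/(-22342) + N(200)/(-25421) = -1/293/(-22342) + 200²/(-25421) = -1/293*(-1/22342) + 40000*(-1/25421) = 1/6546206 - 40000/25421 = -261848214579/166411102726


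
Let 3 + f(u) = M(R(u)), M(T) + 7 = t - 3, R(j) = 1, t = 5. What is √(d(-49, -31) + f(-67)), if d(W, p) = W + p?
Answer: 2*I*√22 ≈ 9.3808*I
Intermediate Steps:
M(T) = -5 (M(T) = -7 + (5 - 3) = -7 + 2 = -5)
f(u) = -8 (f(u) = -3 - 5 = -8)
√(d(-49, -31) + f(-67)) = √((-49 - 31) - 8) = √(-80 - 8) = √(-88) = 2*I*√22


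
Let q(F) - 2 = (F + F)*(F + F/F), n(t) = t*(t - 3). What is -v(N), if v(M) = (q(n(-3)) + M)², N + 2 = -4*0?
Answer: -467856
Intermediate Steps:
n(t) = t*(-3 + t)
q(F) = 2 + 2*F*(1 + F) (q(F) = 2 + (F + F)*(F + F/F) = 2 + (2*F)*(F + 1) = 2 + (2*F)*(1 + F) = 2 + 2*F*(1 + F))
N = -2 (N = -2 - 4*0 = -2 + 0 = -2)
v(M) = (686 + M)² (v(M) = ((2 + 2*(-3*(-3 - 3)) + 2*(-3*(-3 - 3))²) + M)² = ((2 + 2*(-3*(-6)) + 2*(-3*(-6))²) + M)² = ((2 + 2*18 + 2*18²) + M)² = ((2 + 36 + 2*324) + M)² = ((2 + 36 + 648) + M)² = (686 + M)²)
-v(N) = -(686 - 2)² = -1*684² = -1*467856 = -467856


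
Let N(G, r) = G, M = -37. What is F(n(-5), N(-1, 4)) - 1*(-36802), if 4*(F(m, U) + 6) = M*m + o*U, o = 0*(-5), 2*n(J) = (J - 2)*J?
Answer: 293073/8 ≈ 36634.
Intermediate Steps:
n(J) = J*(-2 + J)/2 (n(J) = ((J - 2)*J)/2 = ((-2 + J)*J)/2 = (J*(-2 + J))/2 = J*(-2 + J)/2)
o = 0
F(m, U) = -6 - 37*m/4 (F(m, U) = -6 + (-37*m + 0*U)/4 = -6 + (-37*m + 0)/4 = -6 + (-37*m)/4 = -6 - 37*m/4)
F(n(-5), N(-1, 4)) - 1*(-36802) = (-6 - 37*(-5)*(-2 - 5)/8) - 1*(-36802) = (-6 - 37*(-5)*(-7)/8) + 36802 = (-6 - 37/4*35/2) + 36802 = (-6 - 1295/8) + 36802 = -1343/8 + 36802 = 293073/8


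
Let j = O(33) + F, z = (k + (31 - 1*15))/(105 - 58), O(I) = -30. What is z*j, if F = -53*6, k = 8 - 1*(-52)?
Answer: -26448/47 ≈ -562.72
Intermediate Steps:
k = 60 (k = 8 + 52 = 60)
z = 76/47 (z = (60 + (31 - 1*15))/(105 - 58) = (60 + (31 - 15))/47 = (60 + 16)*(1/47) = 76*(1/47) = 76/47 ≈ 1.6170)
F = -318
j = -348 (j = -30 - 318 = -348)
z*j = (76/47)*(-348) = -26448/47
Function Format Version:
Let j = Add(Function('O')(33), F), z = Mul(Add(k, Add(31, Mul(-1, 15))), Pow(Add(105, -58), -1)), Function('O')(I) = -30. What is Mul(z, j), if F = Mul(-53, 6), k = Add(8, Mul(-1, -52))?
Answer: Rational(-26448, 47) ≈ -562.72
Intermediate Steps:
k = 60 (k = Add(8, 52) = 60)
z = Rational(76, 47) (z = Mul(Add(60, Add(31, Mul(-1, 15))), Pow(Add(105, -58), -1)) = Mul(Add(60, Add(31, -15)), Pow(47, -1)) = Mul(Add(60, 16), Rational(1, 47)) = Mul(76, Rational(1, 47)) = Rational(76, 47) ≈ 1.6170)
F = -318
j = -348 (j = Add(-30, -318) = -348)
Mul(z, j) = Mul(Rational(76, 47), -348) = Rational(-26448, 47)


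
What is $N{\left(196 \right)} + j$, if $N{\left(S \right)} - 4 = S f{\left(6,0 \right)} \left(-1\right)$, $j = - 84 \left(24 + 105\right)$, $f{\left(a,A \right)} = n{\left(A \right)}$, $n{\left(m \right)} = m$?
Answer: $-10832$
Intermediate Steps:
$f{\left(a,A \right)} = A$
$j = -10836$ ($j = - 84 \cdot 129 = \left(-1\right) 10836 = -10836$)
$N{\left(S \right)} = 4$ ($N{\left(S \right)} = 4 + S 0 \left(-1\right) = 4 + 0 \left(-1\right) = 4 + 0 = 4$)
$N{\left(196 \right)} + j = 4 - 10836 = -10832$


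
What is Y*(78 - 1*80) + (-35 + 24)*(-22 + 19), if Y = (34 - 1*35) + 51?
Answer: -67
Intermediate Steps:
Y = 50 (Y = (34 - 35) + 51 = -1 + 51 = 50)
Y*(78 - 1*80) + (-35 + 24)*(-22 + 19) = 50*(78 - 1*80) + (-35 + 24)*(-22 + 19) = 50*(78 - 80) - 11*(-3) = 50*(-2) + 33 = -100 + 33 = -67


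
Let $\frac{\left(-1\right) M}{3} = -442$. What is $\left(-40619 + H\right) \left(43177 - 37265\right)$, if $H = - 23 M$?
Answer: $-420443704$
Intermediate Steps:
$M = 1326$ ($M = \left(-3\right) \left(-442\right) = 1326$)
$H = -30498$ ($H = \left(-23\right) 1326 = -30498$)
$\left(-40619 + H\right) \left(43177 - 37265\right) = \left(-40619 - 30498\right) \left(43177 - 37265\right) = \left(-71117\right) 5912 = -420443704$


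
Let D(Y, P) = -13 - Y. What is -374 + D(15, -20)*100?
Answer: -3174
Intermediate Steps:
-374 + D(15, -20)*100 = -374 + (-13 - 1*15)*100 = -374 + (-13 - 15)*100 = -374 - 28*100 = -374 - 2800 = -3174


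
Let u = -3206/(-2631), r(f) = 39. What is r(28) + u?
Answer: 105815/2631 ≈ 40.219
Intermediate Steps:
u = 3206/2631 (u = -3206*(-1/2631) = 3206/2631 ≈ 1.2185)
r(28) + u = 39 + 3206/2631 = 105815/2631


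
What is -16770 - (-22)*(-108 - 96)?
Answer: -21258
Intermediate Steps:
-16770 - (-22)*(-108 - 96) = -16770 - (-22)*(-204) = -16770 - 1*4488 = -16770 - 4488 = -21258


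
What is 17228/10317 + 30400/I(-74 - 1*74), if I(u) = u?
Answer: -77771764/381729 ≈ -203.74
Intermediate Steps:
17228/10317 + 30400/I(-74 - 1*74) = 17228/10317 + 30400/(-74 - 1*74) = 17228*(1/10317) + 30400/(-74 - 74) = 17228/10317 + 30400/(-148) = 17228/10317 + 30400*(-1/148) = 17228/10317 - 7600/37 = -77771764/381729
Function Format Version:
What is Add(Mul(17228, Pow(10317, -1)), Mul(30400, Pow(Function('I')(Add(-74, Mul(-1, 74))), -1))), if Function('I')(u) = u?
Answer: Rational(-77771764, 381729) ≈ -203.74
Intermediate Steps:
Add(Mul(17228, Pow(10317, -1)), Mul(30400, Pow(Function('I')(Add(-74, Mul(-1, 74))), -1))) = Add(Mul(17228, Pow(10317, -1)), Mul(30400, Pow(Add(-74, Mul(-1, 74)), -1))) = Add(Mul(17228, Rational(1, 10317)), Mul(30400, Pow(Add(-74, -74), -1))) = Add(Rational(17228, 10317), Mul(30400, Pow(-148, -1))) = Add(Rational(17228, 10317), Mul(30400, Rational(-1, 148))) = Add(Rational(17228, 10317), Rational(-7600, 37)) = Rational(-77771764, 381729)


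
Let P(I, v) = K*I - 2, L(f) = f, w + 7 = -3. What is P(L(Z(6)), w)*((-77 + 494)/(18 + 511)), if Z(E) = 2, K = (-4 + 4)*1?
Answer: -834/529 ≈ -1.5766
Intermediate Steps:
w = -10 (w = -7 - 3 = -10)
K = 0 (K = 0*1 = 0)
P(I, v) = -2 (P(I, v) = 0*I - 2 = 0 - 2 = -2)
P(L(Z(6)), w)*((-77 + 494)/(18 + 511)) = -2*(-77 + 494)/(18 + 511) = -834/529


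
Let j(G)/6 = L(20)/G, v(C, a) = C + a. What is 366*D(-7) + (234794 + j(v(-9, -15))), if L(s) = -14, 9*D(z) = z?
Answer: 1407077/6 ≈ 2.3451e+5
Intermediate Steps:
D(z) = z/9
j(G) = -84/G (j(G) = 6*(-14/G) = -84/G)
366*D(-7) + (234794 + j(v(-9, -15))) = 366*((⅑)*(-7)) + (234794 - 84/(-9 - 15)) = 366*(-7/9) + (234794 - 84/(-24)) = -854/3 + (234794 - 84*(-1/24)) = -854/3 + (234794 + 7/2) = -854/3 + 469595/2 = 1407077/6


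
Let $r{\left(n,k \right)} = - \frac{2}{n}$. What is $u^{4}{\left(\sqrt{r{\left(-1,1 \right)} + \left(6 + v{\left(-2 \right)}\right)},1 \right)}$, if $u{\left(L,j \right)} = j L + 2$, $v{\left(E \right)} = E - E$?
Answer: $272 + 192 \sqrt{2} \approx 543.53$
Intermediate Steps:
$v{\left(E \right)} = 0$
$u{\left(L,j \right)} = 2 + L j$ ($u{\left(L,j \right)} = L j + 2 = 2 + L j$)
$u^{4}{\left(\sqrt{r{\left(-1,1 \right)} + \left(6 + v{\left(-2 \right)}\right)},1 \right)} = \left(2 + \sqrt{- \frac{2}{-1} + \left(6 + 0\right)} 1\right)^{4} = \left(2 + \sqrt{\left(-2\right) \left(-1\right) + 6} \cdot 1\right)^{4} = \left(2 + \sqrt{2 + 6} \cdot 1\right)^{4} = \left(2 + \sqrt{8} \cdot 1\right)^{4} = \left(2 + 2 \sqrt{2} \cdot 1\right)^{4} = \left(2 + 2 \sqrt{2}\right)^{4}$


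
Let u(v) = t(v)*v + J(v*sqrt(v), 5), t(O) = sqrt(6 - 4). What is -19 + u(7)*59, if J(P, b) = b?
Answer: 276 + 413*sqrt(2) ≈ 860.07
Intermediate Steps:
t(O) = sqrt(2)
u(v) = 5 + v*sqrt(2) (u(v) = sqrt(2)*v + 5 = v*sqrt(2) + 5 = 5 + v*sqrt(2))
-19 + u(7)*59 = -19 + (5 + 7*sqrt(2))*59 = -19 + (295 + 413*sqrt(2)) = 276 + 413*sqrt(2)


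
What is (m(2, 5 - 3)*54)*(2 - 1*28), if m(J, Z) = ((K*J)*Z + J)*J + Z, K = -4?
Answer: 36504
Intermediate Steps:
m(J, Z) = Z + J*(J - 4*J*Z) (m(J, Z) = ((-4*J)*Z + J)*J + Z = (-4*J*Z + J)*J + Z = (J - 4*J*Z)*J + Z = J*(J - 4*J*Z) + Z = Z + J*(J - 4*J*Z))
(m(2, 5 - 3)*54)*(2 - 1*28) = (((5 - 3) + 2² - 4*(5 - 3)*2²)*54)*(2 - 1*28) = ((2 + 4 - 4*2*4)*54)*(2 - 28) = ((2 + 4 - 32)*54)*(-26) = -26*54*(-26) = -1404*(-26) = 36504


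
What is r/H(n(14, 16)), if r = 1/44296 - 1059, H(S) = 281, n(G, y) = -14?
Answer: -46909463/12447176 ≈ -3.7687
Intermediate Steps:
r = -46909463/44296 (r = 1/44296 - 1059 = -46909463/44296 ≈ -1059.0)
r/H(n(14, 16)) = -46909463/44296/281 = -46909463/44296*1/281 = -46909463/12447176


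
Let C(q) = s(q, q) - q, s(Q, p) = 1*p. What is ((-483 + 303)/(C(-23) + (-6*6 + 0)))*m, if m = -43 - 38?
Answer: -405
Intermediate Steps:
m = -81
s(Q, p) = p
C(q) = 0 (C(q) = q - q = 0)
((-483 + 303)/(C(-23) + (-6*6 + 0)))*m = ((-483 + 303)/(0 + (-6*6 + 0)))*(-81) = -180/(0 + (-36 + 0))*(-81) = -180/(0 - 36)*(-81) = -180/(-36)*(-81) = -180*(-1/36)*(-81) = 5*(-81) = -405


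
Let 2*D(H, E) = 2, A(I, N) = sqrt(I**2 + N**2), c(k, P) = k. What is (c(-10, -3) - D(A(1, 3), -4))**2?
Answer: 121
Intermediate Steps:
D(H, E) = 1 (D(H, E) = (1/2)*2 = 1)
(c(-10, -3) - D(A(1, 3), -4))**2 = (-10 - 1*1)**2 = (-10 - 1)**2 = (-11)**2 = 121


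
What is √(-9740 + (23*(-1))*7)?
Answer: I*√9901 ≈ 99.504*I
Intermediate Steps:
√(-9740 + (23*(-1))*7) = √(-9740 - 23*7) = √(-9740 - 161) = √(-9901) = I*√9901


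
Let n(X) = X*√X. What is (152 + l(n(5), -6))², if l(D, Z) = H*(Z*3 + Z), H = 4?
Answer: 3136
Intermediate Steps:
n(X) = X^(3/2)
l(D, Z) = 16*Z (l(D, Z) = 4*(Z*3 + Z) = 4*(3*Z + Z) = 4*(4*Z) = 16*Z)
(152 + l(n(5), -6))² = (152 + 16*(-6))² = (152 - 96)² = 56² = 3136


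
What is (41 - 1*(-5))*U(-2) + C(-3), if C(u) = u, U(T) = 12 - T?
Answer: 641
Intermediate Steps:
(41 - 1*(-5))*U(-2) + C(-3) = (41 - 1*(-5))*(12 - 1*(-2)) - 3 = (41 + 5)*(12 + 2) - 3 = 46*14 - 3 = 644 - 3 = 641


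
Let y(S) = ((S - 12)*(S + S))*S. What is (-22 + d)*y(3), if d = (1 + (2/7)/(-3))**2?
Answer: 168138/49 ≈ 3431.4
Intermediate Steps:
y(S) = 2*S**2*(-12 + S) (y(S) = ((-12 + S)*(2*S))*S = (2*S*(-12 + S))*S = 2*S**2*(-12 + S))
d = 361/441 (d = (1 + (2*(1/7))*(-1/3))**2 = (1 + (2/7)*(-1/3))**2 = (1 - 2/21)**2 = (19/21)**2 = 361/441 ≈ 0.81859)
(-22 + d)*y(3) = (-22 + 361/441)*(2*3**2*(-12 + 3)) = -18682*9*(-9)/441 = -9341/441*(-162) = 168138/49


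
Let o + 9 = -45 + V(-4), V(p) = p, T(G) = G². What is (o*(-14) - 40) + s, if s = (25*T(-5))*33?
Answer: 21397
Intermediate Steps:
o = -58 (o = -9 + (-45 - 4) = -9 - 49 = -58)
s = 20625 (s = (25*(-5)²)*33 = (25*25)*33 = 625*33 = 20625)
(o*(-14) - 40) + s = (-58*(-14) - 40) + 20625 = (812 - 40) + 20625 = 772 + 20625 = 21397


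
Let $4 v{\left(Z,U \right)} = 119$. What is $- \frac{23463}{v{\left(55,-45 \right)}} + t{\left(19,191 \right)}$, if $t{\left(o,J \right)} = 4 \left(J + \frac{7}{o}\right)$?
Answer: $- \frac{52452}{2261} \approx -23.199$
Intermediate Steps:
$v{\left(Z,U \right)} = \frac{119}{4}$ ($v{\left(Z,U \right)} = \frac{1}{4} \cdot 119 = \frac{119}{4}$)
$t{\left(o,J \right)} = 4 J + \frac{28}{o}$
$- \frac{23463}{v{\left(55,-45 \right)}} + t{\left(19,191 \right)} = - \frac{23463}{\frac{119}{4}} + \left(4 \cdot 191 + \frac{28}{19}\right) = \left(-23463\right) \frac{4}{119} + \left(764 + 28 \cdot \frac{1}{19}\right) = - \frac{93852}{119} + \left(764 + \frac{28}{19}\right) = - \frac{93852}{119} + \frac{14544}{19} = - \frac{52452}{2261}$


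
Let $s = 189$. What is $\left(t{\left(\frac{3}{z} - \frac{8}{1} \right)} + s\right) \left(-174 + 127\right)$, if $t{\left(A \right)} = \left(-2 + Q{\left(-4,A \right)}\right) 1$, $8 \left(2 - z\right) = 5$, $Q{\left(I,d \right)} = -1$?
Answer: $-8742$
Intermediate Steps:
$z = \frac{11}{8}$ ($z = 2 - \frac{5}{8} = \frac{11}{8} \approx 1.375$)
$t{\left(A \right)} = -3$ ($t{\left(A \right)} = \left(-2 - 1\right) 1 = \left(-3\right) 1 = -3$)
$\left(t{\left(\frac{3}{z} - \frac{8}{1} \right)} + s\right) \left(-174 + 127\right) = \left(-3 + 189\right) \left(-174 + 127\right) = 186 \left(-47\right) = -8742$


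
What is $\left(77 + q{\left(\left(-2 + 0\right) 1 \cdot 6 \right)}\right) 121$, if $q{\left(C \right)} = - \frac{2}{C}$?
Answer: $\frac{56023}{6} \approx 9337.2$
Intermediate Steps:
$\left(77 + q{\left(\left(-2 + 0\right) 1 \cdot 6 \right)}\right) 121 = \left(77 - \frac{2}{\left(-2 + 0\right) 1 \cdot 6}\right) 121 = \left(77 - \frac{2}{\left(-2\right) 6}\right) 121 = \left(77 - \frac{2}{-12}\right) 121 = \left(77 - - \frac{1}{6}\right) 121 = \left(77 + \frac{1}{6}\right) 121 = \frac{463}{6} \cdot 121 = \frac{56023}{6}$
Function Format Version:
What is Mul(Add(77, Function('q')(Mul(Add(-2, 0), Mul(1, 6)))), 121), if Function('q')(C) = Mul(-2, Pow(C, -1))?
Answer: Rational(56023, 6) ≈ 9337.2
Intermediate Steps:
Mul(Add(77, Function('q')(Mul(Add(-2, 0), Mul(1, 6)))), 121) = Mul(Add(77, Mul(-2, Pow(Mul(Add(-2, 0), Mul(1, 6)), -1))), 121) = Mul(Add(77, Mul(-2, Pow(Mul(-2, 6), -1))), 121) = Mul(Add(77, Mul(-2, Pow(-12, -1))), 121) = Mul(Add(77, Mul(-2, Rational(-1, 12))), 121) = Mul(Add(77, Rational(1, 6)), 121) = Mul(Rational(463, 6), 121) = Rational(56023, 6)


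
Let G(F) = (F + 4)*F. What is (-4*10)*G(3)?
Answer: -840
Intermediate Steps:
G(F) = F*(4 + F) (G(F) = (4 + F)*F = F*(4 + F))
(-4*10)*G(3) = (-4*10)*(3*(4 + 3)) = -120*7 = -40*21 = -840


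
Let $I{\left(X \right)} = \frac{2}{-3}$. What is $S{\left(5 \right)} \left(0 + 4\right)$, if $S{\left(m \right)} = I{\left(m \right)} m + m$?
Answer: $\frac{20}{3} \approx 6.6667$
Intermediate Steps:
$I{\left(X \right)} = - \frac{2}{3}$ ($I{\left(X \right)} = 2 \left(- \frac{1}{3}\right) = - \frac{2}{3}$)
$S{\left(m \right)} = \frac{m}{3}$ ($S{\left(m \right)} = - \frac{2 m}{3} + m = \frac{m}{3}$)
$S{\left(5 \right)} \left(0 + 4\right) = \frac{1}{3} \cdot 5 \left(0 + 4\right) = \frac{5}{3} \cdot 4 = \frac{20}{3}$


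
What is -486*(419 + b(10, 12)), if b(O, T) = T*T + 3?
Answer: -275076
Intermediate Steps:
b(O, T) = 3 + T² (b(O, T) = T² + 3 = 3 + T²)
-486*(419 + b(10, 12)) = -486*(419 + (3 + 12²)) = -486*(419 + (3 + 144)) = -486*(419 + 147) = -486*566 = -275076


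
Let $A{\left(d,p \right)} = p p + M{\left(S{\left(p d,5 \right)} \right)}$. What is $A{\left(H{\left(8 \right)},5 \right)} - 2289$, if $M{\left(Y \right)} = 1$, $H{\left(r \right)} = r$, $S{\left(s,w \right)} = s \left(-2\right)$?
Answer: $-2263$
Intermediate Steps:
$S{\left(s,w \right)} = - 2 s$
$A{\left(d,p \right)} = 1 + p^{2}$ ($A{\left(d,p \right)} = p p + 1 = p^{2} + 1 = 1 + p^{2}$)
$A{\left(H{\left(8 \right)},5 \right)} - 2289 = \left(1 + 5^{2}\right) - 2289 = \left(1 + 25\right) - 2289 = 26 - 2289 = -2263$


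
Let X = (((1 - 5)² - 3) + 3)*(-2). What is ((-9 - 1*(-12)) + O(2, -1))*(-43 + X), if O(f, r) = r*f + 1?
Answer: -150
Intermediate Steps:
O(f, r) = 1 + f*r (O(f, r) = f*r + 1 = 1 + f*r)
X = -32 (X = (((-4)² - 3) + 3)*(-2) = ((16 - 3) + 3)*(-2) = (13 + 3)*(-2) = 16*(-2) = -32)
((-9 - 1*(-12)) + O(2, -1))*(-43 + X) = ((-9 - 1*(-12)) + (1 + 2*(-1)))*(-43 - 32) = ((-9 + 12) + (1 - 2))*(-75) = (3 - 1)*(-75) = 2*(-75) = -150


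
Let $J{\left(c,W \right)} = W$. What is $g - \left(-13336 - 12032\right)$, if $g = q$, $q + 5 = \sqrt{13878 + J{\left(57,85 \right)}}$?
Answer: $25363 + \sqrt{13963} \approx 25481.0$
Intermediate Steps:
$q = -5 + \sqrt{13963}$ ($q = -5 + \sqrt{13878 + 85} = -5 + \sqrt{13963} \approx 113.17$)
$g = -5 + \sqrt{13963} \approx 113.17$
$g - \left(-13336 - 12032\right) = \left(-5 + \sqrt{13963}\right) - \left(-13336 - 12032\right) = \left(-5 + \sqrt{13963}\right) - -25368 = \left(-5 + \sqrt{13963}\right) + 25368 = 25363 + \sqrt{13963}$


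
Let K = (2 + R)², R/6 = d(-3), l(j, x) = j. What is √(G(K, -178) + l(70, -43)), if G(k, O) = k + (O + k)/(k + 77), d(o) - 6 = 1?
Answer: 2*√225894163/671 ≈ 44.798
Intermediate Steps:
d(o) = 7 (d(o) = 6 + 1 = 7)
R = 42 (R = 6*7 = 42)
K = 1936 (K = (2 + 42)² = 44² = 1936)
G(k, O) = k + (O + k)/(77 + k)
√(G(K, -178) + l(70, -43)) = √((-178 + 1936² + 78*1936)/(77 + 1936) + 70) = √((-178 + 3748096 + 151008)/2013 + 70) = √((1/2013)*3898926 + 70) = √(1299642/671 + 70) = √(1346612/671) = 2*√225894163/671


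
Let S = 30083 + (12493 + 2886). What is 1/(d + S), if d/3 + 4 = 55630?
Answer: 1/212340 ≈ 4.7094e-6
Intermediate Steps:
d = 166878 (d = -12 + 3*55630 = -12 + 166890 = 166878)
S = 45462 (S = 30083 + 15379 = 45462)
1/(d + S) = 1/(166878 + 45462) = 1/212340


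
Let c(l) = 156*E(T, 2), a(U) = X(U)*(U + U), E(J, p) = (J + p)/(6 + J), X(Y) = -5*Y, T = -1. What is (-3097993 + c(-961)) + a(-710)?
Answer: -40694809/5 ≈ -8.1390e+6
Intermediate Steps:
E(J, p) = (J + p)/(6 + J)
a(U) = -10*U**2 (a(U) = (-5*U)*(U + U) = (-5*U)*(2*U) = -10*U**2)
c(l) = 156/5 (c(l) = 156*((-1 + 2)/(6 - 1)) = 156*(1/5) = 156/5)
(-3097993 + c(-961)) + a(-710) = (-3097993 + 156/5) - 10*(-710)**2 = -15489809/5 - 10*504100 = -15489809/5 - 5041000 = -40694809/5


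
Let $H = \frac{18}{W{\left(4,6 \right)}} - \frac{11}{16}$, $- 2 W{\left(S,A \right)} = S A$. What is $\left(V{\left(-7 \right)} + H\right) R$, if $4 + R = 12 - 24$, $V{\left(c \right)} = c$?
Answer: $147$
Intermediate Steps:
$W{\left(S,A \right)} = - \frac{A S}{2}$ ($W{\left(S,A \right)} = - \frac{S A}{2} = - \frac{A S}{2}$)
$R = -16$ ($R = -4 + \left(12 - 24\right) = -4 - 12 = -16$)
$H = - \frac{35}{16}$ ($H = \frac{18}{\left(- \frac{1}{2}\right) 6 \cdot 4} - \frac{11}{16} = \frac{18}{-12} - \frac{11}{16} = 18 \left(- \frac{1}{12}\right) - \frac{11}{16} = - \frac{3}{2} - \frac{11}{16} = - \frac{35}{16} \approx -2.1875$)
$\left(V{\left(-7 \right)} + H\right) R = \left(-7 - \frac{35}{16}\right) \left(-16\right) = \left(- \frac{147}{16}\right) \left(-16\right) = 147$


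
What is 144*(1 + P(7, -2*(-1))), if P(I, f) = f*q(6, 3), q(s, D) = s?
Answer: 1872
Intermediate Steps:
P(I, f) = 6*f (P(I, f) = f*6 = 6*f)
144*(1 + P(7, -2*(-1))) = 144*(1 + 6*(-2*(-1))) = 144*(1 + 6*2) = 144*(1 + 12) = 144*13 = 1872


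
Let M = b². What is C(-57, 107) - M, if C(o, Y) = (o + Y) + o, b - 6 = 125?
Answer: -17168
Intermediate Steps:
b = 131 (b = 6 + 125 = 131)
C(o, Y) = Y + 2*o (C(o, Y) = (Y + o) + o = Y + 2*o)
M = 17161 (M = 131² = 17161)
C(-57, 107) - M = (107 + 2*(-57)) - 1*17161 = (107 - 114) - 17161 = -7 - 17161 = -17168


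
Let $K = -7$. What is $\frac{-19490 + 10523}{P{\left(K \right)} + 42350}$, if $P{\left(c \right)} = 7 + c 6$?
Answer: $- \frac{427}{2015} \approx -0.21191$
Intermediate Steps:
$P{\left(c \right)} = 7 + 6 c$
$\frac{-19490 + 10523}{P{\left(K \right)} + 42350} = \frac{-19490 + 10523}{\left(7 + 6 \left(-7\right)\right) + 42350} = - \frac{8967}{\left(7 - 42\right) + 42350} = - \frac{8967}{-35 + 42350} = - \frac{8967}{42315} = \left(-8967\right) \frac{1}{42315} = - \frac{427}{2015}$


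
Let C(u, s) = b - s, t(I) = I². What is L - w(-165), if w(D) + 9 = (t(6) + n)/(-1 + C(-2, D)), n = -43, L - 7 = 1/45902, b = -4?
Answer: 58915297/3672160 ≈ 16.044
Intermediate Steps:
L = 321315/45902 (L = 7 + 1/45902 = 321315/45902 ≈ 7.0000)
C(u, s) = -4 - s
w(D) = -9 - 7/(-5 - D) (w(D) = -9 + (6² - 43)/(-1 + (-4 - D)) = -9 + (36 - 43)/(-5 - D) = -9 - 7/(-5 - D))
L - w(-165) = 321315/45902 - (-38 - 9*(-165))/(5 - 165) = 321315/45902 - (-38 + 1485)/(-160) = 321315/45902 - (-1)*1447/160 = 321315/45902 - 1*(-1447/160) = 321315/45902 + 1447/160 = 58915297/3672160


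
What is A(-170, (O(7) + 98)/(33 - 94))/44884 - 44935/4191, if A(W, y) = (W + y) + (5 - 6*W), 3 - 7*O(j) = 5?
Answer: -78152099999/7302043308 ≈ -10.703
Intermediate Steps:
O(j) = -2/7 (O(j) = 3/7 - 1/7*5 = 3/7 - 5/7 = -2/7)
A(W, y) = 5 + y - 5*W
A(-170, (O(7) + 98)/(33 - 94))/44884 - 44935/4191 = (5 + (-2/7 + 98)/(33 - 94) - 5*(-170))/44884 - 44935/4191 = (5 + (684/7)/(-61) + 850)*(1/44884) - 44935*1/4191 = (5 + (684/7)*(-1/61) + 850)*(1/44884) - 4085/381 = (5 - 684/427 + 850)*(1/44884) - 4085/381 = (364401/427)*(1/44884) - 4085/381 = 364401/19165468 - 4085/381 = -78152099999/7302043308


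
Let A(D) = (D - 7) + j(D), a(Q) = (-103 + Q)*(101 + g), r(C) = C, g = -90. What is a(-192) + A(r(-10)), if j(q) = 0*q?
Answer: -3262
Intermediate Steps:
j(q) = 0
a(Q) = -1133 + 11*Q (a(Q) = (-103 + Q)*(101 - 90) = (-103 + Q)*11 = -1133 + 11*Q)
A(D) = -7 + D (A(D) = (D - 7) + 0 = (-7 + D) + 0 = -7 + D)
a(-192) + A(r(-10)) = (-1133 + 11*(-192)) + (-7 - 10) = (-1133 - 2112) - 17 = -3245 - 17 = -3262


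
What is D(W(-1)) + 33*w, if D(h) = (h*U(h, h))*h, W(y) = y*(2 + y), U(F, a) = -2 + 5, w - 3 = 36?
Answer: 1290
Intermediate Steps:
w = 39 (w = 3 + 36 = 39)
U(F, a) = 3
D(h) = 3*h² (D(h) = (h*3)*h = (3*h)*h = 3*h²)
D(W(-1)) + 33*w = 3*(-(2 - 1))² + 33*39 = 3*(-1*1)² + 1287 = 3*(-1)² + 1287 = 3*1 + 1287 = 3 + 1287 = 1290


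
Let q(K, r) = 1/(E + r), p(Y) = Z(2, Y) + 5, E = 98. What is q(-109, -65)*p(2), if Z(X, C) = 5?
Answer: 10/33 ≈ 0.30303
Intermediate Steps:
p(Y) = 10 (p(Y) = 5 + 5 = 10)
q(K, r) = 1/(98 + r)
q(-109, -65)*p(2) = 10/(98 - 65) = 10/33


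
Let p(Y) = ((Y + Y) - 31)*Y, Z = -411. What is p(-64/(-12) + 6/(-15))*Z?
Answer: 3213746/75 ≈ 42850.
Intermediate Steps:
p(Y) = Y*(-31 + 2*Y) (p(Y) = (2*Y - 31)*Y = (-31 + 2*Y)*Y = Y*(-31 + 2*Y))
p(-64/(-12) + 6/(-15))*Z = ((-64/(-12) + 6/(-15))*(-31 + 2*(-64/(-12) + 6/(-15))))*(-411) = ((-64*(-1/12) + 6*(-1/15))*(-31 + 2*(-64*(-1/12) + 6*(-1/15))))*(-411) = ((16/3 - ⅖)*(-31 + 2*(16/3 - ⅖)))*(-411) = (74*(-31 + 2*(74/15))/15)*(-411) = (74*(-31 + 148/15)/15)*(-411) = ((74/15)*(-317/15))*(-411) = -23458/225*(-411) = 3213746/75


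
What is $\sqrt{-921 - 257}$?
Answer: $i \sqrt{1178} \approx 34.322 i$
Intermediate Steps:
$\sqrt{-921 - 257} = \sqrt{-1178} = i \sqrt{1178}$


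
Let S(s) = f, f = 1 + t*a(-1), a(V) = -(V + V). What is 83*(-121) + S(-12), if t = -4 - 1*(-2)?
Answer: -10046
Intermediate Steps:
a(V) = -2*V
t = -2 (t = -4 + 2 = -2)
f = -3 (f = 1 - (-4)*(-1) = 1 - 2*2 = 1 - 4 = -3)
S(s) = -3
83*(-121) + S(-12) = 83*(-121) - 3 = -10043 - 3 = -10046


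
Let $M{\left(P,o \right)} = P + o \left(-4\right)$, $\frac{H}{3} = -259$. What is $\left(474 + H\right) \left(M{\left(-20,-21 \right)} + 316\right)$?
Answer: $-115140$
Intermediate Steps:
$H = -777$ ($H = 3 \left(-259\right) = -777$)
$M{\left(P,o \right)} = P - 4 o$
$\left(474 + H\right) \left(M{\left(-20,-21 \right)} + 316\right) = \left(474 - 777\right) \left(\left(-20 - -84\right) + 316\right) = - 303 \left(\left(-20 + 84\right) + 316\right) = - 303 \left(64 + 316\right) = \left(-303\right) 380 = -115140$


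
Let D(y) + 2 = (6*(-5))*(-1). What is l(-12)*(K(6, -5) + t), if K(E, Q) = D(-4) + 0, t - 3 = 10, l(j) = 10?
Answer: 410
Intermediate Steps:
D(y) = 28 (D(y) = -2 + (6*(-5))*(-1) = -2 - 30*(-1) = -2 + 30 = 28)
t = 13 (t = 3 + 10 = 13)
K(E, Q) = 28 (K(E, Q) = 28 + 0 = 28)
l(-12)*(K(6, -5) + t) = 10*(28 + 13) = 10*41 = 410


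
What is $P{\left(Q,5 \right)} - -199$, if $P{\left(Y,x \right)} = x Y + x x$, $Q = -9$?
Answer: $179$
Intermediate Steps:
$P{\left(Y,x \right)} = x^{2} + Y x$ ($P{\left(Y,x \right)} = Y x + x^{2} = x^{2} + Y x$)
$P{\left(Q,5 \right)} - -199 = 5 \left(-9 + 5\right) - -199 = 5 \left(-4\right) + 199 = -20 + 199 = 179$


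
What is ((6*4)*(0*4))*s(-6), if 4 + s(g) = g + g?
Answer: 0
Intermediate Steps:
s(g) = -4 + 2*g (s(g) = -4 + (g + g) = -4 + 2*g)
((6*4)*(0*4))*s(-6) = ((6*4)*(0*4))*(-4 + 2*(-6)) = (24*0)*(-4 - 12) = 0*(-16) = 0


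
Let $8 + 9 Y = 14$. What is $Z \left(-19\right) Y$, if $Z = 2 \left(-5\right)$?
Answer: $\frac{380}{3} \approx 126.67$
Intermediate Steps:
$Y = \frac{2}{3}$ ($Y = - \frac{8}{9} + \frac{1}{9} \cdot 14 = - \frac{8}{9} + \frac{14}{9} = \frac{2}{3} \approx 0.66667$)
$Z = -10$
$Z \left(-19\right) Y = \left(-10\right) \left(-19\right) \frac{2}{3} = 190 \cdot \frac{2}{3} = \frac{380}{3}$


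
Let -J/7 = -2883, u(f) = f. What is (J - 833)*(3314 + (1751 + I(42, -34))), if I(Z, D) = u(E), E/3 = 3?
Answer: 98171752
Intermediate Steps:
E = 9 (E = 3*3 = 9)
I(Z, D) = 9
J = 20181 (J = -7*(-2883) = 20181)
(J - 833)*(3314 + (1751 + I(42, -34))) = (20181 - 833)*(3314 + (1751 + 9)) = 19348*(3314 + 1760) = 19348*5074 = 98171752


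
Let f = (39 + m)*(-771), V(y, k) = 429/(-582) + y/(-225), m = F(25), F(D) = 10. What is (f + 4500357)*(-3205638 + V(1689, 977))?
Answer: -34690707527943261/2425 ≈ -1.4305e+13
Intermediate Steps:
m = 10
V(y, k) = -143/194 - y/225 (V(y, k) = 429*(-1/582) + y*(-1/225) = -143/194 - y/225)
f = -37779 (f = (39 + 10)*(-771) = 49*(-771) = -37779)
(f + 4500357)*(-3205638 + V(1689, 977)) = (-37779 + 4500357)*(-3205638 + (-143/194 - 1/225*1689)) = 4462578*(-3205638 + (-143/194 - 563/75)) = 4462578*(-3205638 - 119947/14550) = 4462578*(-46642152847/14550) = -34690707527943261/2425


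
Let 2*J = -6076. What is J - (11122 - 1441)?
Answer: -12719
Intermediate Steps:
J = -3038 (J = (½)*(-6076) = -3038)
J - (11122 - 1441) = -3038 - (11122 - 1441) = -3038 - 1*9681 = -3038 - 9681 = -12719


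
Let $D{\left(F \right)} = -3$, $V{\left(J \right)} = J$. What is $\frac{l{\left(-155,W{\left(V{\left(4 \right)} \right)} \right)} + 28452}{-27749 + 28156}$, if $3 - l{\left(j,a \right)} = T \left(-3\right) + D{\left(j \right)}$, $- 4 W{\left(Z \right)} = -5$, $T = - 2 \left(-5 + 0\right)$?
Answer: $\frac{28488}{407} \approx 69.995$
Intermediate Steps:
$T = 10$ ($T = \left(-2\right) \left(-5\right) = 10$)
$W{\left(Z \right)} = \frac{5}{4}$ ($W{\left(Z \right)} = \left(- \frac{1}{4}\right) \left(-5\right) = \frac{5}{4}$)
$l{\left(j,a \right)} = 36$ ($l{\left(j,a \right)} = 3 - \left(10 \left(-3\right) - 3\right) = 3 - \left(-30 - 3\right) = 3 - -33 = 3 + 33 = 36$)
$\frac{l{\left(-155,W{\left(V{\left(4 \right)} \right)} \right)} + 28452}{-27749 + 28156} = \frac{36 + 28452}{-27749 + 28156} = \frac{28488}{407}$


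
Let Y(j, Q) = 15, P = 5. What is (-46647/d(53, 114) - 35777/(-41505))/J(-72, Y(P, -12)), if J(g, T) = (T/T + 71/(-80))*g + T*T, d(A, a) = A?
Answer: -3868375108/954258057 ≈ -4.0538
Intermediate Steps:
J(g, T) = T² + 9*g/80 (J(g, T) = (1 + 71*(-1/80))*g + T² = (1 - 71/80)*g + T² = 9*g/80 + T² = T² + 9*g/80)
(-46647/d(53, 114) - 35777/(-41505))/J(-72, Y(P, -12)) = (-46647/53 - 35777/(-41505))/(15² + (9/80)*(-72)) = (-46647*1/53 - 35777*(-1/41505))/(225 - 81/10) = (-46647/53 + 35777/41505)/(2169/10) = -1934187554/2199765*10/2169 = -3868375108/954258057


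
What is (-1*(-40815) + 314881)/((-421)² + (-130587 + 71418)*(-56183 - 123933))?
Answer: 355696/10657460845 ≈ 3.3375e-5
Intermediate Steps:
(-1*(-40815) + 314881)/((-421)² + (-130587 + 71418)*(-56183 - 123933)) = (40815 + 314881)/(177241 - 59169*(-180116)) = 355696/(177241 + 10657283604) = 355696/10657460845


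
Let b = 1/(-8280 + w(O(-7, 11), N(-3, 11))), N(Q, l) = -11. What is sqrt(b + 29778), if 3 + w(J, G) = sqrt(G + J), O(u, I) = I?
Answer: sqrt(2043011665959)/8283 ≈ 172.56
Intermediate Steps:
w(J, G) = -3 + sqrt(G + J)
b = -1/8283 (b = 1/(-8280 + (-3 + sqrt(-11 + 11))) = 1/(-8280 + (-3 + sqrt(0))) = 1/(-8280 + (-3 + 0)) = 1/(-8280 - 3) = 1/(-8283) = -1/8283 ≈ -0.00012073)
sqrt(b + 29778) = sqrt(-1/8283 + 29778) = sqrt(246651173/8283) = sqrt(2043011665959)/8283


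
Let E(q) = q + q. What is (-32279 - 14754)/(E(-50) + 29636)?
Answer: -47033/29536 ≈ -1.5924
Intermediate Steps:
E(q) = 2*q
(-32279 - 14754)/(E(-50) + 29636) = (-32279 - 14754)/(2*(-50) + 29636) = -47033/(-100 + 29636) = -47033/29536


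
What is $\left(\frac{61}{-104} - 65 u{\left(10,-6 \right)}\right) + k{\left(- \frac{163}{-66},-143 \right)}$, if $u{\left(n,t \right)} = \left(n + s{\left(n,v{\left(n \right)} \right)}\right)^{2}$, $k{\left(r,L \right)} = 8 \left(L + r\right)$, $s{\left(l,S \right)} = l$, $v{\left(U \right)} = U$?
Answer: $- \frac{93092413}{3432} \approx -27125.0$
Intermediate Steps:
$k{\left(r,L \right)} = 8 L + 8 r$
$u{\left(n,t \right)} = 4 n^{2}$ ($u{\left(n,t \right)} = \left(n + n\right)^{2} = \left(2 n\right)^{2} = 4 n^{2}$)
$\left(\frac{61}{-104} - 65 u{\left(10,-6 \right)}\right) + k{\left(- \frac{163}{-66},-143 \right)} = \left(\frac{61}{-104} - 65 \cdot 4 \cdot 10^{2}\right) + \left(8 \left(-143\right) + 8 \left(- \frac{163}{-66}\right)\right) = \left(61 \left(- \frac{1}{104}\right) - 65 \cdot 4 \cdot 100\right) - \left(1144 - 8 \left(\left(-163\right) \left(- \frac{1}{66}\right)\right)\right) = \left(- \frac{61}{104} - 26000\right) + \left(-1144 + 8 \cdot \frac{163}{66}\right) = \left(- \frac{61}{104} - 26000\right) + \left(-1144 + \frac{652}{33}\right) = - \frac{2704061}{104} - \frac{37100}{33} = - \frac{93092413}{3432}$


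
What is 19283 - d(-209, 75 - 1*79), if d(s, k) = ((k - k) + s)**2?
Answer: -24398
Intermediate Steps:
d(s, k) = s**2 (d(s, k) = (0 + s)**2 = s**2)
19283 - d(-209, 75 - 1*79) = 19283 - 1*(-209)**2 = 19283 - 1*43681 = 19283 - 43681 = -24398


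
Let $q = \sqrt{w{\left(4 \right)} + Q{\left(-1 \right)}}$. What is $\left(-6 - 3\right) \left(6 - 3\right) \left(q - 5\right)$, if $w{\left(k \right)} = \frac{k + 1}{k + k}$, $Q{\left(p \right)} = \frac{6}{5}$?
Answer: $135 - \frac{27 \sqrt{730}}{20} \approx 98.525$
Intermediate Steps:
$Q{\left(p \right)} = \frac{6}{5}$ ($Q{\left(p \right)} = 6 \cdot \frac{1}{5} = \frac{6}{5}$)
$w{\left(k \right)} = \frac{1 + k}{2 k}$
$q = \frac{\sqrt{730}}{20}$ ($q = \sqrt{\frac{1 + 4}{2 \cdot 4} + \frac{6}{5}} = \sqrt{\frac{1}{2} \cdot \frac{1}{4} \cdot 5 + \frac{6}{5}} = \sqrt{\frac{5}{8} + \frac{6}{5}} = \sqrt{\frac{73}{40}} = \frac{\sqrt{730}}{20} \approx 1.3509$)
$\left(-6 - 3\right) \left(6 - 3\right) \left(q - 5\right) = \left(-6 - 3\right) \left(6 - 3\right) \left(\frac{\sqrt{730}}{20} - 5\right) = \left(-9\right) 3 \left(-5 + \frac{\sqrt{730}}{20}\right) = - 27 \left(-5 + \frac{\sqrt{730}}{20}\right) = 135 - \frac{27 \sqrt{730}}{20}$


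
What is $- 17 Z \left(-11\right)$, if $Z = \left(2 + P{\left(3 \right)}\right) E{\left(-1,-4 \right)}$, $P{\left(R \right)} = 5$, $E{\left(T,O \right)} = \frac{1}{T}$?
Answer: $-1309$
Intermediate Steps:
$Z = -7$ ($Z = \frac{2 + 5}{-1} = 7 \left(-1\right) = -7$)
$- 17 Z \left(-11\right) = \left(-17\right) \left(-7\right) \left(-11\right) = 119 \left(-11\right) = -1309$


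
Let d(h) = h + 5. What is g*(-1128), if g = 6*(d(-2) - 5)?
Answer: 13536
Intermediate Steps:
d(h) = 5 + h
g = -12 (g = 6*((5 - 2) - 5) = 6*(3 - 5) = 6*(-2) = -12)
g*(-1128) = -12*(-1128) = 13536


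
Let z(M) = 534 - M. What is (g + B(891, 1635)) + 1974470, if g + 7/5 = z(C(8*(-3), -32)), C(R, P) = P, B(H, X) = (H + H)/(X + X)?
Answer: 1076394154/545 ≈ 1.9750e+6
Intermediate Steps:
B(H, X) = H/X (B(H, X) = (2*H)/((2*X)) = (2*H)*(1/(2*X)) = H/X)
g = 2823/5 (g = -7/5 + (534 - 1*(-32)) = -7/5 + (534 + 32) = -7/5 + 566 = 2823/5 ≈ 564.60)
(g + B(891, 1635)) + 1974470 = (2823/5 + 891/1635) + 1974470 = (2823/5 + 891*(1/1635)) + 1974470 = (2823/5 + 297/545) + 1974470 = 308004/545 + 1974470 = 1076394154/545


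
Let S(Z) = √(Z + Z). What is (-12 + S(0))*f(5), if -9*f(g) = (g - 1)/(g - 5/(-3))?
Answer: ⅘ ≈ 0.80000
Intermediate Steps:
S(Z) = √2*√Z (S(Z) = √(2*Z) = √2*√Z)
f(g) = -(-1 + g)/(9*(5/3 + g)) (f(g) = -(g - 1)/(9*(g - 5/(-3))) = -(-1 + g)/(9*(g - 5*(-⅓))) = -(-1 + g)/(9*(g + 5/3)) = -(-1 + g)/(9*(5/3 + g)))
(-12 + S(0))*f(5) = (-12 + √2*√0)*((1 - 1*5)/(3*(5 + 3*5))) = (-12 + √2*0)*((1 - 5)/(3*(5 + 15))) = (-12 + 0)*((⅓)*(-4)/20) = -4*(-4)/20 = -12*(-1/15) = ⅘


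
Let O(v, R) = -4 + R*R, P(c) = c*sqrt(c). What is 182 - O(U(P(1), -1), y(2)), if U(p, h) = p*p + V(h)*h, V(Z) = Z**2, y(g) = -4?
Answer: 170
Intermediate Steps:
P(c) = c**(3/2)
U(p, h) = h**3 + p**2 (U(p, h) = p*p + h**2*h = p**2 + h**3 = h**3 + p**2)
O(v, R) = -4 + R**2
182 - O(U(P(1), -1), y(2)) = 182 - (-4 + (-4)**2) = 182 - (-4 + 16) = 182 - 1*12 = 182 - 12 = 170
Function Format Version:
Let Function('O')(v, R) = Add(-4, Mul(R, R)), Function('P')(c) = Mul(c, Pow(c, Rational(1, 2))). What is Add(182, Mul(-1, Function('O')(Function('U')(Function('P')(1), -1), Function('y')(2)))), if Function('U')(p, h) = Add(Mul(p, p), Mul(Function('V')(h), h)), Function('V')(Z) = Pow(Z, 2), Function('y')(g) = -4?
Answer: 170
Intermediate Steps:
Function('P')(c) = Pow(c, Rational(3, 2))
Function('U')(p, h) = Add(Pow(h, 3), Pow(p, 2)) (Function('U')(p, h) = Add(Mul(p, p), Mul(Pow(h, 2), h)) = Add(Pow(p, 2), Pow(h, 3)) = Add(Pow(h, 3), Pow(p, 2)))
Function('O')(v, R) = Add(-4, Pow(R, 2))
Add(182, Mul(-1, Function('O')(Function('U')(Function('P')(1), -1), Function('y')(2)))) = Add(182, Mul(-1, Add(-4, Pow(-4, 2)))) = Add(182, Mul(-1, Add(-4, 16))) = Add(182, Mul(-1, 12)) = Add(182, -12) = 170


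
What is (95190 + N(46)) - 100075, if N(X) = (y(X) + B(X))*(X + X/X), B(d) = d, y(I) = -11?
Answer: -3240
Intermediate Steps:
N(X) = (1 + X)*(-11 + X) (N(X) = (-11 + X)*(X + X/X) = (-11 + X)*(X + 1) = (-11 + X)*(1 + X) = (1 + X)*(-11 + X))
(95190 + N(46)) - 100075 = (95190 + (-11 + 46**2 - 10*46)) - 100075 = (95190 + (-11 + 2116 - 460)) - 100075 = (95190 + 1645) - 100075 = 96835 - 100075 = -3240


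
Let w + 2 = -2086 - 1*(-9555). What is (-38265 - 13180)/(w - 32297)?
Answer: 10289/4966 ≈ 2.0719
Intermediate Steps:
w = 7467 (w = -2 + (-2086 - 1*(-9555)) = -2 + (-2086 + 9555) = -2 + 7469 = 7467)
(-38265 - 13180)/(w - 32297) = (-38265 - 13180)/(7467 - 32297) = -51445/(-24830) = -51445*(-1/24830) = 10289/4966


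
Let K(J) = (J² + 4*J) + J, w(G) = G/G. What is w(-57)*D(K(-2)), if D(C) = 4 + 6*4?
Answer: 28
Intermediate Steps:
w(G) = 1
K(J) = J² + 5*J
D(C) = 28 (D(C) = 4 + 24 = 28)
w(-57)*D(K(-2)) = 1*28 = 28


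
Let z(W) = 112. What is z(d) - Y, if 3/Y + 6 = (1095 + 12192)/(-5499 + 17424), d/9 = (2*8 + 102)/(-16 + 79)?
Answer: 2187077/19421 ≈ 112.61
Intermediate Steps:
d = 118/7 (d = 9*((2*8 + 102)/(-16 + 79)) = 9*((16 + 102)/63) = 9*(118*(1/63)) = 9*(118/63) = 118/7 ≈ 16.857)
Y = -11925/19421 (Y = 3/(-6 + (1095 + 12192)/(-5499 + 17424)) = 3/(-6 + 13287/11925) = 3/(-6 + 13287*(1/11925)) = 3/(-6 + 4429/3975) = 3/(-19421/3975) = 3*(-3975/19421) = -11925/19421 ≈ -0.61403)
z(d) - Y = 112 - 1*(-11925/19421) = 112 + 11925/19421 = 2187077/19421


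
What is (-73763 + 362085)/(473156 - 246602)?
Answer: 144161/113277 ≈ 1.2726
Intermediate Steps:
(-73763 + 362085)/(473156 - 246602) = 288322/226554 = 288322*(1/226554) = 144161/113277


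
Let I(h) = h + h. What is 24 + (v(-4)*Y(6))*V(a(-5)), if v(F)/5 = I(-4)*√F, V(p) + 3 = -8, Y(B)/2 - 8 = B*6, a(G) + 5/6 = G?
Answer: 24 + 77440*I ≈ 24.0 + 77440.0*I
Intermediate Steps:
a(G) = -⅚ + G
I(h) = 2*h
Y(B) = 16 + 12*B (Y(B) = 16 + 2*(B*6) = 16 + 2*(6*B) = 16 + 12*B)
V(p) = -11 (V(p) = -3 - 8 = -11)
v(F) = -40*√F (v(F) = 5*((2*(-4))*√F) = 5*(-8*√F) = -40*√F)
24 + (v(-4)*Y(6))*V(a(-5)) = 24 + ((-80*I)*(16 + 12*6))*(-11) = 24 + ((-80*I)*(16 + 72))*(-11) = 24 + (-80*I*88)*(-11) = 24 - 7040*I*(-11) = 24 + 77440*I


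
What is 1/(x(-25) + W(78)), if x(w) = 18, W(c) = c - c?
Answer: 1/18 ≈ 0.055556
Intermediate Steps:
W(c) = 0
1/(x(-25) + W(78)) = 1/(18 + 0) = 1/18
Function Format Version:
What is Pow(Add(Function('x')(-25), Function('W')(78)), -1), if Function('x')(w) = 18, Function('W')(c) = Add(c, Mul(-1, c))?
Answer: Rational(1, 18) ≈ 0.055556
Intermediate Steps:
Function('W')(c) = 0
Pow(Add(Function('x')(-25), Function('W')(78)), -1) = Pow(Add(18, 0), -1) = Pow(18, -1) = Rational(1, 18)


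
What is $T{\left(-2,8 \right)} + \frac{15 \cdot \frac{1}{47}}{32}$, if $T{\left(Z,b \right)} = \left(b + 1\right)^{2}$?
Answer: $\frac{121839}{1504} \approx 81.01$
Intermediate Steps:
$T{\left(Z,b \right)} = \left(1 + b\right)^{2}$
$T{\left(-2,8 \right)} + \frac{15 \cdot \frac{1}{47}}{32} = \left(1 + 8\right)^{2} + \frac{15 \cdot \frac{1}{47}}{32} = 9^{2} + 15 \cdot \frac{1}{47} \cdot \frac{1}{32} = 81 + \frac{15}{47} \cdot \frac{1}{32} = 81 + \frac{15}{1504} = \frac{121839}{1504}$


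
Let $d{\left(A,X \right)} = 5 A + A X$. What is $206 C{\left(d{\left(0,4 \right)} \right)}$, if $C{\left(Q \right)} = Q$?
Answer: $0$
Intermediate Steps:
$206 C{\left(d{\left(0,4 \right)} \right)} = 206 \cdot 0 \left(5 + 4\right) = 206 \cdot 0 \cdot 9 = 206 \cdot 0 = 0$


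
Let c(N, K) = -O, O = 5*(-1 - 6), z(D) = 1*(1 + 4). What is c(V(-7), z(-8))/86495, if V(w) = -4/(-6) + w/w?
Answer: 7/17299 ≈ 0.00040465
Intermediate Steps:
z(D) = 5 (z(D) = 1*5 = 5)
V(w) = 5/3 (V(w) = -4*(-⅙) + 1 = ⅔ + 1 = 5/3)
O = -35 (O = 5*(-7) = -35)
c(N, K) = 35 (c(N, K) = -1*(-35) = 35)
c(V(-7), z(-8))/86495 = 35/86495 = 35*(1/86495) = 7/17299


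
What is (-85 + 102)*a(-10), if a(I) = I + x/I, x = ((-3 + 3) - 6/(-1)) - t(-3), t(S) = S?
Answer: -1853/10 ≈ -185.30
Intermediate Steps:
x = 9 (x = ((-3 + 3) - 6/(-1)) - 1*(-3) = (0 - 6*(-1)) + 3 = (0 - 1*(-6)) + 3 = (0 + 6) + 3 = 6 + 3 = 9)
a(I) = I + 9/I
(-85 + 102)*a(-10) = (-85 + 102)*(-10 + 9/(-10)) = 17*(-10 + 9*(-⅒)) = 17*(-10 - 9/10) = 17*(-109/10) = -1853/10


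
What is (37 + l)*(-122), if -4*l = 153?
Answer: 305/2 ≈ 152.50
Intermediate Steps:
l = -153/4 (l = -¼*153 = -153/4 ≈ -38.250)
(37 + l)*(-122) = (37 - 153/4)*(-122) = -5/4*(-122) = 305/2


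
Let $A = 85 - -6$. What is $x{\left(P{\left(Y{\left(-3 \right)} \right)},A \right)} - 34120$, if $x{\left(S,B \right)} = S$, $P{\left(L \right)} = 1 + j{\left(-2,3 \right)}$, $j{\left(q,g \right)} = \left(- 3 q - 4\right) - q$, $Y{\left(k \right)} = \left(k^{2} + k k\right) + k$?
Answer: $-34115$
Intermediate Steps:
$Y{\left(k \right)} = k + 2 k^{2}$ ($Y{\left(k \right)} = \left(k^{2} + k^{2}\right) + k = 2 k^{2} + k = k + 2 k^{2}$)
$j{\left(q,g \right)} = -4 - 4 q$ ($j{\left(q,g \right)} = \left(-4 - 3 q\right) - q = -4 - 4 q$)
$A = 91$ ($A = 85 + 6 = 91$)
$P{\left(L \right)} = 5$ ($P{\left(L \right)} = 1 - -4 = 1 + \left(-4 + 8\right) = 1 + 4 = 5$)
$x{\left(P{\left(Y{\left(-3 \right)} \right)},A \right)} - 34120 = 5 - 34120 = -34115$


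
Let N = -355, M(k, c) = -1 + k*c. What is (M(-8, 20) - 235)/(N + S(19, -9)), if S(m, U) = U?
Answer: 99/91 ≈ 1.0879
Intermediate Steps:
M(k, c) = -1 + c*k
(M(-8, 20) - 235)/(N + S(19, -9)) = ((-1 + 20*(-8)) - 235)/(-355 - 9) = ((-1 - 160) - 235)/(-364) = (-161 - 235)*(-1/364) = -396*(-1/364) = 99/91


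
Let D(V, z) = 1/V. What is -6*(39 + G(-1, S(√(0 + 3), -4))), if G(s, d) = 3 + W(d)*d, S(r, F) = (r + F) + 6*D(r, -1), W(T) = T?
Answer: -510 + 144*√3 ≈ -260.58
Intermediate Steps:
S(r, F) = F + r + 6/r (S(r, F) = (r + F) + 6/r = (F + r) + 6/r = F + r + 6/r)
G(s, d) = 3 + d² (G(s, d) = 3 + d*d = 3 + d²)
-6*(39 + G(-1, S(√(0 + 3), -4))) = -6*(39 + (3 + (-4 + √(0 + 3) + 6/(√(0 + 3)))²)) = -6*(39 + (3 + (-4 + √3 + 6/(√3))²)) = -6*(39 + (3 + (-4 + √3 + 6*(√3/3))²)) = -6*(39 + (3 + (-4 + √3 + 2*√3)²)) = -6*(39 + (3 + (-4 + 3*√3)²)) = -6*(42 + (-4 + 3*√3)²) = -252 - 6*(-4 + 3*√3)²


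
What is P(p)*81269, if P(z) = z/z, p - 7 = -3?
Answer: 81269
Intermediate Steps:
p = 4 (p = 7 - 3 = 4)
P(z) = 1
P(p)*81269 = 1*81269 = 81269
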